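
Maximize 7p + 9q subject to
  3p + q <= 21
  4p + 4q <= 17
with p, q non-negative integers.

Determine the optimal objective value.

The continuous relaxation peaks at (0, 4.25) with value 38.25; rounding to a feasible lattice point costs some objective.
(p,q)=(0,4) is feasible, giving 36.
(p,q)=(1,3) is feasible, giving 34.
No feasible integer point exceeds 36.

36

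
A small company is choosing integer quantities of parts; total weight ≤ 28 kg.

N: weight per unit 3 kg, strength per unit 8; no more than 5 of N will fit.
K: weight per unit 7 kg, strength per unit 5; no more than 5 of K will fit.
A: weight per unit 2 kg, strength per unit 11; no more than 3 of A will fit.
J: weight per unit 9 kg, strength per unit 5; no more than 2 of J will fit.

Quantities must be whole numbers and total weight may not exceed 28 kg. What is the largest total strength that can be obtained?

5×N and 3×A: weight 21 ≤ 28, strength 5·8 + 3·11 = 73.
5×N, 1×K, and 3×A: weight 28 ≤ 28, strength 5·8 + 1·5 + 3·11 = 78.
Best is 78.

78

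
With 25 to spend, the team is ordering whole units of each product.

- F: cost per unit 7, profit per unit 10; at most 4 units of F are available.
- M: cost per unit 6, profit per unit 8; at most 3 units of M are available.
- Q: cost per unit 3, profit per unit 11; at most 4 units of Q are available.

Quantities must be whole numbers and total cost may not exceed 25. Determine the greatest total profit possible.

This is a bounded integer knapsack.
Take 1×F, 1×M, and 4×Q: cost 25 ≤ 25, profit 1·10 + 1·8 + 4·11 = 62.
Q has the best ratio (11/3) and is taken to its limit of 4; remaining capacity is filled optimally with the others.

62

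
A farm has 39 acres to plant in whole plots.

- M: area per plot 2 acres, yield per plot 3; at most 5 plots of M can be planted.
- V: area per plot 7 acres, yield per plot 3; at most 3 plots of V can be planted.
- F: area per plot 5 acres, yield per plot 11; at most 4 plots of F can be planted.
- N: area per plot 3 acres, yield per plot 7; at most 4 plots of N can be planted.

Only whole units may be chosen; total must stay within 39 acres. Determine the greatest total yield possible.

N has the best ratio (7/3); taking only N gives at most 4×7 = 28 (stopped by the supply cap of 4).
Mixing does better — 3×M, 4×F, and 4×N: area 38 ≤ 39, yield 3·3 + 4·11 + 4·7 = 81.

81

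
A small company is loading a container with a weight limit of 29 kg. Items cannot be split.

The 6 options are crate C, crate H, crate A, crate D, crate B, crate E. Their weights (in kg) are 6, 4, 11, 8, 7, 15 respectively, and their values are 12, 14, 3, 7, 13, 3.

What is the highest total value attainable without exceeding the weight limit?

Treat it as a binary knapsack problem.
Take crate C, crate H, crate D, and crate B: weight 6 + 4 + 8 + 7 = 25 ≤ 29, value 12 + 14 + 7 + 13 = 46.
No other feasible combination does better.

46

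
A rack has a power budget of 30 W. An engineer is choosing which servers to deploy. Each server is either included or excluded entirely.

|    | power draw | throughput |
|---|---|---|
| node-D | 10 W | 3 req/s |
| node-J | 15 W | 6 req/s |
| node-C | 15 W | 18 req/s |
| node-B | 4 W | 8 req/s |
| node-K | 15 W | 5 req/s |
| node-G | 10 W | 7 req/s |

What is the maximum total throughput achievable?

33

This is an integer program with binary decision variables.
node-D + node-C + node-B: power draw 10 + 15 + 4 = 29 ≤ 30, throughput 3 + 18 + 8 = 29.
node-C + node-B + node-G: power draw 15 + 4 + 10 = 29 ≤ 30, throughput 18 + 8 + 7 = 33.
Best is node-C, node-B, and node-G with total throughput 33.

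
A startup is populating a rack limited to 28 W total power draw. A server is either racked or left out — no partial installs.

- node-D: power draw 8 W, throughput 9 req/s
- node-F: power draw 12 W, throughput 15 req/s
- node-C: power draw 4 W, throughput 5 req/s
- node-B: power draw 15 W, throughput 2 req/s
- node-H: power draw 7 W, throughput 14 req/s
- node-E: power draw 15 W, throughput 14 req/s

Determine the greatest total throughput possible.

node-F + node-C + node-H: power draw 12 + 4 + 7 = 23 ≤ 28, throughput 15 + 5 + 14 = 34.
node-D + node-F + node-H: power draw 8 + 12 + 7 = 27 ≤ 28, throughput 9 + 15 + 14 = 38.
Best is node-D, node-F, and node-H with total throughput 38.

38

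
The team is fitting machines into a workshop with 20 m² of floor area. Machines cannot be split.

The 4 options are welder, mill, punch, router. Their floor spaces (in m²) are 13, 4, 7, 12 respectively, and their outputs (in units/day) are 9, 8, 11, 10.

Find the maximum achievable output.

This is an integer program with binary decision variables.
Allowing fractional choices, the relaxed optimum would be about 26.5, but machines are indivisible.
punch + router: floor space 7 + 12 = 19 ≤ 20, output 11 + 10 = 21.
mill + punch: floor space 4 + 7 = 11 ≤ 20, output 8 + 11 = 19.
welder + punch: floor space 13 + 7 = 20 ≤ 20, output 9 + 11 = 20.
Best is punch and router with total output 21.

21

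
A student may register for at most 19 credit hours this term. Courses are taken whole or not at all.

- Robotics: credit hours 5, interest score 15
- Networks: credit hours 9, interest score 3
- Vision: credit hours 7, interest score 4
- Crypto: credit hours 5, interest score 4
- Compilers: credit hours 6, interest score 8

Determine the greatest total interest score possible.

27

This is an integer program with binary decision variables.
Robotics + Crypto + Compilers: credit hours 5 + 5 + 6 = 16 ≤ 19, interest score 15 + 4 + 8 = 27.
Robotics + Compilers: credit hours 5 + 6 = 11 ≤ 19, interest score 15 + 8 = 23.
Robotics + Vision + Compilers: credit hours 5 + 7 + 6 = 18 ≤ 19, interest score 15 + 4 + 8 = 27.
The maximum interest score is 27; one optimal choice is Robotics, Crypto, and Compilers.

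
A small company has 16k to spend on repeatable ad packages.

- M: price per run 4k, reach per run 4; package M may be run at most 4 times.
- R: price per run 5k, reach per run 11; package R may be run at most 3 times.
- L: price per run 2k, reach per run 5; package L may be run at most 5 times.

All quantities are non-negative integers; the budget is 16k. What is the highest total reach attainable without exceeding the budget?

37

L has the best ratio (5/2); taking only L gives at most 5×5 = 25 (stopped by the supply cap of 5).
Mixing does better — 2×R and 3×L: price 16 ≤ 16, reach 2·11 + 3·5 = 37.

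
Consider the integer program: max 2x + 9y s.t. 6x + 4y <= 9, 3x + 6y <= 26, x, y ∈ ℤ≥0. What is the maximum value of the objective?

18

The continuous relaxation peaks at (0, 2.25) with value 20.25; rounding to a feasible lattice point costs some objective.
(x,y)=(0,2) is feasible, giving 18.
(x,y)=(0,1) is feasible, giving 9.
No feasible integer point exceeds 18.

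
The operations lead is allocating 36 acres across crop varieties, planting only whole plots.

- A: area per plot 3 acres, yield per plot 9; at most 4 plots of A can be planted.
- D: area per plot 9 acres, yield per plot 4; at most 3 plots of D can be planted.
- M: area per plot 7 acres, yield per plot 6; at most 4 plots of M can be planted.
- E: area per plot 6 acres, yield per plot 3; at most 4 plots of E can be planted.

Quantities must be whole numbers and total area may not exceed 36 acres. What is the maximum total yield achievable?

A has the best ratio (9/3); taking only A gives at most 4×9 = 36 (stopped by the supply cap of 4).
Mixing does better — 4×A and 3×M: area 33 ≤ 36, yield 4·9 + 3·6 = 54.

54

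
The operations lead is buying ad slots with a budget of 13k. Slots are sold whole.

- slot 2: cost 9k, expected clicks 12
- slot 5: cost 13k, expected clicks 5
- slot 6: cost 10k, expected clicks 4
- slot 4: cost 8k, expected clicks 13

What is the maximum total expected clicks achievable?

13

Take slot 4: cost 8 ≤ 13, expected clicks 13.
No other feasible combination does better.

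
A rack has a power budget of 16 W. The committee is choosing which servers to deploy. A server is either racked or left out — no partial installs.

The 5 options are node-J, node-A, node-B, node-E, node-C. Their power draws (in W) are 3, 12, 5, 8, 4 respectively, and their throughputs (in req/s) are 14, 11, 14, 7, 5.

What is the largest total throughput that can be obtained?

Allowing fractional choices, the relaxed optimum would be about 36.7, but servers are indivisible.
node-J + node-B: power draw 3 + 5 = 8 ≤ 16, throughput 14 + 14 = 28.
node-J + node-B + node-E: power draw 3 + 5 + 8 = 16 ≤ 16, throughput 14 + 14 + 7 = 35.
node-J + node-B + node-C: power draw 3 + 5 + 4 = 12 ≤ 16, throughput 14 + 14 + 5 = 33.
Best is node-J, node-B, and node-E with total throughput 35.

35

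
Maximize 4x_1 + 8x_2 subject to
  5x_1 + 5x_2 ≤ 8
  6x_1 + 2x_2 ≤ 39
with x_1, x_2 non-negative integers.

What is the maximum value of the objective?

Relaxing integrality, the LP optimum is 12.80 at (x_1,x_2) = (0, 1.6), which is not an integer point.
(x_1,x_2)=(0,1): 5·0+5·1=5≤8, 6·0+2·1=2≤39, objective 8.
(x_1,x_2)=(1,0): 5·1+5·0=5≤8, 6·1+2·0=6≤39, objective 4.
(x_1,x_2)=(0,0): 5·0+5·0=0≤8, 6·0+2·0=0≤39, objective 0.
The best lattice point is (0,1), giving 8.

8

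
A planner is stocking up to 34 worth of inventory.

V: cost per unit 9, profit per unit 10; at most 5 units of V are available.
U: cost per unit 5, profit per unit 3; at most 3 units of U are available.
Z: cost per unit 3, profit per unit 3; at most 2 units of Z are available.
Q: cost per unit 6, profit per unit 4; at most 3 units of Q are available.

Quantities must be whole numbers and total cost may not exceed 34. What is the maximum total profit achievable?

36

3×V and 2×Z: cost 33 ≤ 34, profit 3·10 + 2·3 = 36.
3×V and 1×Q: cost 33 ≤ 34, profit 3·10 + 1·4 = 34.
Best is 36.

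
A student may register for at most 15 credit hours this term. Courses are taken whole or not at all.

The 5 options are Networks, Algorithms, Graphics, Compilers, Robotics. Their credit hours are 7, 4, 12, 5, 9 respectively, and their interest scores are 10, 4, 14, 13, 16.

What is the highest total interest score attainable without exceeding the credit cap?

29

Take Compilers and Robotics: credit hours 5 + 9 = 14 ≤ 15, interest score 13 + 16 = 29.
No other feasible combination does better.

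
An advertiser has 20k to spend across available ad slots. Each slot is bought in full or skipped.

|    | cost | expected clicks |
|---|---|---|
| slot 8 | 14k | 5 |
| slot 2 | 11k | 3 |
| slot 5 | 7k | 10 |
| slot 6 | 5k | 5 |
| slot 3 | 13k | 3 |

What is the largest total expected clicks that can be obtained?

slot 2 + slot 5: cost 11 + 7 = 18 ≤ 20, expected clicks 3 + 10 = 13.
slot 5 + slot 6: cost 7 + 5 = 12 ≤ 20, expected clicks 10 + 5 = 15.
slot 5 + slot 3: cost 7 + 13 = 20 ≤ 20, expected clicks 10 + 3 = 13.
Best is slot 5 and slot 6 with total expected clicks 15.

15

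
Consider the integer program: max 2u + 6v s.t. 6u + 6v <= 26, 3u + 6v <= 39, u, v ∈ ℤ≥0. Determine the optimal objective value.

(u,v)=(0,4): 6·0+6·4=24≤26, 3·0+6·4=24≤39, objective 24.
(u,v)=(1,3): 6·1+6·3=24≤26, 3·1+6·3=21≤39, objective 20.
(u,v)=(0,3): 6·0+6·3=18≤26, 3·0+6·3=18≤39, objective 18.
Maximum is 24 at (u,v)=(0,4).

24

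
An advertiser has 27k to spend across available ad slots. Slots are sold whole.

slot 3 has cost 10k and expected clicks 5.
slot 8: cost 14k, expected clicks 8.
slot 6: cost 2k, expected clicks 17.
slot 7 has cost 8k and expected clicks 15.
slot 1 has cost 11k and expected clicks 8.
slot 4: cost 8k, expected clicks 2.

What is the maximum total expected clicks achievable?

slot 3 + slot 6 + slot 7: cost 10 + 2 + 8 = 20 ≤ 27, expected clicks 5 + 17 + 15 = 37.
slot 6 + slot 7 + slot 1: cost 2 + 8 + 11 = 21 ≤ 27, expected clicks 17 + 15 + 8 = 40.
slot 8 + slot 6 + slot 7: cost 14 + 2 + 8 = 24 ≤ 27, expected clicks 8 + 17 + 15 = 40.
The maximum expected clicks is 40; one optimal choice is slot 6, slot 7, and slot 1.

40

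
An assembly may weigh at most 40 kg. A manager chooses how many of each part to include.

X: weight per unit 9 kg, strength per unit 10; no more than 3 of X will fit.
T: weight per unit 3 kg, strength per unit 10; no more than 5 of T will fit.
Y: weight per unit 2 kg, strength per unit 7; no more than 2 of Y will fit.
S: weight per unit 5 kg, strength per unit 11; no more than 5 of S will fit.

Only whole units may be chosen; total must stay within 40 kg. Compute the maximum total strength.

108

5×T, 2×Y, and 4×S: weight 39 ≤ 40, strength 5·10 + 2·7 + 4·11 = 108.
5×T and 5×S: weight 40 ≤ 40, strength 5·10 + 5·11 = 105.
Best is 108.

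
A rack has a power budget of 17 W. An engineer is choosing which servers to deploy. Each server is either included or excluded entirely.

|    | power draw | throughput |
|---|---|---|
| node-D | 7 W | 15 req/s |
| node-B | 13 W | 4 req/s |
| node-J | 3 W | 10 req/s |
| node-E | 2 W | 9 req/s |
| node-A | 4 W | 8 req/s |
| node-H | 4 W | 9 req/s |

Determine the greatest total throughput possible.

Allowing fractional choices, the relaxed optimum would be about 45.0, but servers are indivisible.
node-D + node-J + node-E + node-H: power draw 7 + 3 + 2 + 4 = 16 ≤ 17, throughput 15 + 10 + 9 + 9 = 43.
node-D + node-J + node-E + node-A: power draw 7 + 3 + 2 + 4 = 16 ≤ 17, throughput 15 + 10 + 9 + 8 = 42.
node-D + node-E + node-A + node-H: power draw 7 + 2 + 4 + 4 = 17 ≤ 17, throughput 15 + 9 + 8 + 9 = 41.
Best is node-D, node-J, node-E, and node-H with total throughput 43.

43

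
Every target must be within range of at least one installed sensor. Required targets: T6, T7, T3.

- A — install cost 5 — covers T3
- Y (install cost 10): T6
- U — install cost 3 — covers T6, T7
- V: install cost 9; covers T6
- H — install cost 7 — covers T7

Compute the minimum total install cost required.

8

Choose A and U: together they cover T6, T7, T3 — every target.
Total install cost: 5 + 3 = 8.
No cover costs less than 8.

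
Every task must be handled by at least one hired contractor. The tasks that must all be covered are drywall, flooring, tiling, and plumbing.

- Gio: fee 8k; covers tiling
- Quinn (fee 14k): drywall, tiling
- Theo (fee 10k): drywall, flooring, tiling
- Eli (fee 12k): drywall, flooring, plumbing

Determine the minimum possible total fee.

20

This is a weighted set-cover instance.
The greedy cost-per-new-task heuristic would pick Theo and Eli for 22, but a cheaper cover exists.
Choose Gio and Eli: together they cover drywall, flooring, tiling, plumbing — every task.
Total fee: 8 + 12 = 20.
No cover costs less than 20.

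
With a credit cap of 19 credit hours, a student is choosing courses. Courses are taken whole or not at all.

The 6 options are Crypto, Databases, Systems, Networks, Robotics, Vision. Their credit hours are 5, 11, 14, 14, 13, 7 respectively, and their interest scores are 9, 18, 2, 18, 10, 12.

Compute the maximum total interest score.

30

Allowing fractional choices, the relaxed optimum would be about 32.5, but courses are indivisible.
Databases + Vision: credit hours 11 + 7 = 18 ≤ 19, interest score 18 + 12 = 30.
Crypto + Databases: credit hours 5 + 11 = 16 ≤ 19, interest score 9 + 18 = 27.
Crypto + Networks: credit hours 5 + 14 = 19 ≤ 19, interest score 9 + 18 = 27.
Best is Databases and Vision with total interest score 30.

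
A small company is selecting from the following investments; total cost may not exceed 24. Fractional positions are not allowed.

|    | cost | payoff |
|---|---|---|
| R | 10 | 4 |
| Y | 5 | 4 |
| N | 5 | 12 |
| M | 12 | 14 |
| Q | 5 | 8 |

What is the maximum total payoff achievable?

34

This is an integer program with binary decision variables.
Take N, M, and Q: cost 5 + 12 + 5 = 22 ≤ 24, payoff 12 + 14 + 8 = 34.
No other feasible combination does better.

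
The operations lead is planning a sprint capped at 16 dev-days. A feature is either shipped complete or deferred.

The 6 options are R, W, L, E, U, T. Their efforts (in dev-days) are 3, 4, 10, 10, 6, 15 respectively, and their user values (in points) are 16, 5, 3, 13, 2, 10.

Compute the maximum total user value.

Allowing fractional choices, the relaxed optimum would be about 32.8, but features are indivisible.
R + E: effort 3 + 10 = 13 ≤ 16, user value 16 + 13 = 29.
R + W + U: effort 3 + 4 + 6 = 13 ≤ 16, user value 16 + 5 + 2 = 23.
R + W: effort 3 + 4 = 7 ≤ 16, user value 16 + 5 = 21.
Best is R and E with total user value 29.

29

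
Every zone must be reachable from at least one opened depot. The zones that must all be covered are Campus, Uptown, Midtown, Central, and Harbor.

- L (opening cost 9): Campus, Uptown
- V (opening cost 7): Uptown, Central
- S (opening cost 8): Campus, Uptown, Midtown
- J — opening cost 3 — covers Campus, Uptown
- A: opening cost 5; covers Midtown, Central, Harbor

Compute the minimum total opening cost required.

8

Choose J and A: together they cover Campus, Uptown, Midtown, Central, Harbor — every zone.
Total opening cost: 3 + 5 = 8.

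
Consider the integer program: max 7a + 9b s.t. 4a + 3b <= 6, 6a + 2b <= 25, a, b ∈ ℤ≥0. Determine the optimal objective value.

18

(a,b)=(0,2): 4·0+3·2=6≤6, 6·0+2·2=4≤25, objective 18.
(a,b)=(0,1): 4·0+3·1=3≤6, 6·0+2·1=2≤25, objective 9.
The best lattice point is (0,2), giving 18.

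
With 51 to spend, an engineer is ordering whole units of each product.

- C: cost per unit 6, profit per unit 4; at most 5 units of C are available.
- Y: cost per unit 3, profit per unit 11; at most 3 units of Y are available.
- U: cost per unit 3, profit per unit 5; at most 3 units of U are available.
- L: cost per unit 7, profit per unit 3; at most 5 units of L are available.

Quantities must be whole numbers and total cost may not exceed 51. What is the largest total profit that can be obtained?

68

4×C, 3×Y, 3×U, and 1×L: cost 49 ≤ 51, profit 4·4 + 3·11 + 3·5 + 1·3 = 67.
5×C, 3×Y, and 3×U: cost 48 ≤ 51, profit 5·4 + 3·11 + 3·5 = 68.
Best is 68.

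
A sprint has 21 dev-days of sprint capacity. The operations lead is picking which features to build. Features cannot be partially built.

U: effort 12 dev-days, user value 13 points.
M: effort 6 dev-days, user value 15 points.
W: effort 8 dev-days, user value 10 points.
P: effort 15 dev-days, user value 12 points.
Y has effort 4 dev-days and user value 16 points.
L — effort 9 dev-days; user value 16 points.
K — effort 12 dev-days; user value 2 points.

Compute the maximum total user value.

This is an integer program with binary decision variables.
Take M, Y, and L: effort 6 + 4 + 9 = 19 ≤ 21, user value 15 + 16 + 16 = 47.
No other feasible combination does better.

47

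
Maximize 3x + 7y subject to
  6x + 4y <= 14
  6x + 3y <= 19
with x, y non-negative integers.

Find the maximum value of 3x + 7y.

21

(x,y)=(0,3) is feasible, giving 21.
(x,y)=(1,2) is feasible, giving 17.
(x,y)=(0,2) is feasible, giving 14.
Maximum is 21 at (x,y)=(0,3).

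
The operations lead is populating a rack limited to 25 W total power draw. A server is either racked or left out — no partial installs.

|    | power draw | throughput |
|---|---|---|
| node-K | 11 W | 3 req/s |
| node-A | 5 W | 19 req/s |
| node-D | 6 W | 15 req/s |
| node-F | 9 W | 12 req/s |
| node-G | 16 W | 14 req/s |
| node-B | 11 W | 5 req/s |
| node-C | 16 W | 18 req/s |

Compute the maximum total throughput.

46

Allowing fractional choices, the relaxed optimum would be about 51.6, but servers are indivisible.
node-A + node-D + node-F: power draw 5 + 6 + 9 = 20 ≤ 25, throughput 19 + 15 + 12 = 46.
node-A + node-D + node-B: power draw 5 + 6 + 11 = 22 ≤ 25, throughput 19 + 15 + 5 = 39.
node-A + node-C: power draw 5 + 16 = 21 ≤ 25, throughput 19 + 18 = 37.
Best is node-A, node-D, and node-F with total throughput 46.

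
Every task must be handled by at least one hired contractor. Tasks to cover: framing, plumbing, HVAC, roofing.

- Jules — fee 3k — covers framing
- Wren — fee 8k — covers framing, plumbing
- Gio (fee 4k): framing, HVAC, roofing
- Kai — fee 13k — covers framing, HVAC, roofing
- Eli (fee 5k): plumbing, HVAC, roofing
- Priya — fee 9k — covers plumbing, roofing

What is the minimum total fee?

The greedy cost-per-new-task heuristic would pick Gio and Eli for 9, but a cheaper cover exists.
Choose Jules and Eli: together they cover framing, plumbing, HVAC, roofing — every task.
Total fee: 3 + 5 = 8.
No cover costs less than 8.

8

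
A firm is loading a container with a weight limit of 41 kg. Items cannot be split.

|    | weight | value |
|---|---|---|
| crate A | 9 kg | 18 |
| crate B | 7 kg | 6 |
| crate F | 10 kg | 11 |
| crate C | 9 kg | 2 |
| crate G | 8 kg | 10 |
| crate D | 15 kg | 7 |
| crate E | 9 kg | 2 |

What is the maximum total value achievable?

45

crate A + crate B + crate F + crate D: weight 9 + 7 + 10 + 15 = 41 ≤ 41, value 18 + 6 + 11 + 7 = 42.
crate A + crate B + crate F + crate G: weight 9 + 7 + 10 + 8 = 34 ≤ 41, value 18 + 6 + 11 + 10 = 45.
crate A + crate F + crate C + crate G: weight 9 + 10 + 9 + 8 = 36 ≤ 41, value 18 + 11 + 2 + 10 = 41.
Best is crate A, crate B, crate F, and crate G with total value 45.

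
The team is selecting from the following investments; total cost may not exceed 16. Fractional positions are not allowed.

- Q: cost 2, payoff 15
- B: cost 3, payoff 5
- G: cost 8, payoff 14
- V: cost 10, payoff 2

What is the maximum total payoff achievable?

Q + G: cost 2 + 8 = 10 ≤ 16, payoff 15 + 14 = 29.
Q + B + G: cost 2 + 3 + 8 = 13 ≤ 16, payoff 15 + 5 + 14 = 34.
Best is Q, B, and G with total payoff 34.

34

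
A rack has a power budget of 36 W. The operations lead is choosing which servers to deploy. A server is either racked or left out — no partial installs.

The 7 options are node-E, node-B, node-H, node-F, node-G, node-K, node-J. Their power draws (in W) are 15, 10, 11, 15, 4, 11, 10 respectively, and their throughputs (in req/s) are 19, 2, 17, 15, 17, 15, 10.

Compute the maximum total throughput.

node-E + node-H + node-G: power draw 15 + 11 + 4 = 30 ≤ 36, throughput 19 + 17 + 17 = 53.
node-H + node-G + node-K + node-J: power draw 11 + 4 + 11 + 10 = 36 ≤ 36, throughput 17 + 17 + 15 + 10 = 59.
Best is node-H, node-G, node-K, and node-J with total throughput 59.

59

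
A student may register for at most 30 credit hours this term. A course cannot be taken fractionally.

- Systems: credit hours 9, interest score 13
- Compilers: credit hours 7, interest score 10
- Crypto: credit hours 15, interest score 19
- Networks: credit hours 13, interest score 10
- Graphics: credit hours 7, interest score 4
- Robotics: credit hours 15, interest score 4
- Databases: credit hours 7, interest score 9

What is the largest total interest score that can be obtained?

38

Allowing fractional choices, the relaxed optimum would be about 40.9, but courses are indivisible.
Systems + Compilers + Networks: credit hours 9 + 7 + 13 = 29 ≤ 30, interest score 13 + 10 + 10 = 33.
Systems + Compilers + Graphics + Databases: credit hours 9 + 7 + 7 + 7 = 30 ≤ 30, interest score 13 + 10 + 4 + 9 = 36.
Compilers + Crypto + Databases: credit hours 7 + 15 + 7 = 29 ≤ 30, interest score 10 + 19 + 9 = 38.
Best is Compilers, Crypto, and Databases with total interest score 38.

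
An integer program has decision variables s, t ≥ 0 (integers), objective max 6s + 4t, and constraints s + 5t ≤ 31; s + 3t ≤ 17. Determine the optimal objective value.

102

(s,t)=(17,0): 1·17+5·0=17≤31, 1·17+3·0=17≤17, objective 102.
(s,t)=(16,0): 1·16+5·0=16≤31, 1·16+3·0=16≤17, objective 96.
No feasible integer point exceeds 102.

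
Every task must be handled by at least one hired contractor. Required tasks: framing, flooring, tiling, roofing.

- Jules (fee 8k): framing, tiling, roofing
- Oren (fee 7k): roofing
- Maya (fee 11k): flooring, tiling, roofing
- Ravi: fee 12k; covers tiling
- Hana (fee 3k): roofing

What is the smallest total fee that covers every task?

Choose Jules and Maya: together they cover framing, flooring, tiling, roofing — every task.
Total fee: 8 + 11 = 19.
No cover costs less than 19.

19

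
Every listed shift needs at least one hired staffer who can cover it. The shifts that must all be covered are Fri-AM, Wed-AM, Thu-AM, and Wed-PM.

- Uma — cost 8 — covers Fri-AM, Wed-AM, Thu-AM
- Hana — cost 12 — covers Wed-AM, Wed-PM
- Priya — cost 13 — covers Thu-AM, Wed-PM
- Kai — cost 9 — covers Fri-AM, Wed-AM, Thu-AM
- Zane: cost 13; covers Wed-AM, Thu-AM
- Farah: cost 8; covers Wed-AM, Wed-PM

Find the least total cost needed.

Choose Uma and Farah: together they cover Fri-AM, Wed-AM, Thu-AM, Wed-PM — every shift.
Total cost: 8 + 8 = 16.
No cover costs less than 16.

16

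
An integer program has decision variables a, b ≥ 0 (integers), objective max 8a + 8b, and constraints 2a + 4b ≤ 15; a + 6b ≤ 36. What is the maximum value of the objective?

56

The continuous relaxation peaks at (7.5, 0) with value 60.00; rounding to a feasible lattice point costs some objective.
(a,b)=(7,0) is feasible, giving 56.
(a,b)=(6,0) is feasible, giving 48.
Maximum is 56 at (a,b)=(7,0).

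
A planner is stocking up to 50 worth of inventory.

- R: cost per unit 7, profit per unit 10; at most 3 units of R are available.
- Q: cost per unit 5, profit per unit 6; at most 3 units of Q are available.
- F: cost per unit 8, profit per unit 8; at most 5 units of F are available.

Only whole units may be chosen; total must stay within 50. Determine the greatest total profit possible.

60

This is a bounded integer knapsack.
3×R, 1×Q, and 3×F: cost 50 ≤ 50, profit 3·10 + 1·6 + 3·8 = 60.
3×R, 2×Q, and 2×F: cost 47 ≤ 50, profit 3·10 + 2·6 + 2·8 = 58.
Best is 60.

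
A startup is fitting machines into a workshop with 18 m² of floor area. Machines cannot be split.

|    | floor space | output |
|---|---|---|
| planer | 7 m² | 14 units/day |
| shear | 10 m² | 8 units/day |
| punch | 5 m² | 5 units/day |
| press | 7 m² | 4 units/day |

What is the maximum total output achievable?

This is a 0-1 knapsack instance.
Allowing fractional choices, the relaxed optimum would be about 23.8, but machines are indivisible.
planer + press: floor space 7 + 7 = 14 ≤ 18, output 14 + 4 = 18.
planer + shear: floor space 7 + 10 = 17 ≤ 18, output 14 + 8 = 22.
planer + punch: floor space 7 + 5 = 12 ≤ 18, output 14 + 5 = 19.
Best is planer and shear with total output 22.

22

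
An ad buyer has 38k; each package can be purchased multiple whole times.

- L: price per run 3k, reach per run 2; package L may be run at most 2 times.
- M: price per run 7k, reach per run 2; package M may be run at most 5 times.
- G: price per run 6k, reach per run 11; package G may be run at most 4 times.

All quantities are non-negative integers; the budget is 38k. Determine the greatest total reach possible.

50

This is a bounded integer knapsack.
G has the best ratio (11/6); taking only G gives at most 4×11 = 44 (stopped by the supply cap of 4).
Mixing does better — 2×L, 1×M, and 4×G: price 37 ≤ 38, reach 2·2 + 1·2 + 4·11 = 50.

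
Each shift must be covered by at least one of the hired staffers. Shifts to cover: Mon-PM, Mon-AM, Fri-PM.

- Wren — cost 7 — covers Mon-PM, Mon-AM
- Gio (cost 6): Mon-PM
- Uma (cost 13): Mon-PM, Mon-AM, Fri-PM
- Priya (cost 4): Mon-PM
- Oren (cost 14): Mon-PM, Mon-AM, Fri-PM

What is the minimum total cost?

The greedy cost-per-new-shift heuristic would pick Wren and Uma for 20, but a cheaper cover exists.
Uma alone covers Mon-PM, Mon-AM, Fri-PM — every shift.
Total cost: 13.
No cover costs less than 13.

13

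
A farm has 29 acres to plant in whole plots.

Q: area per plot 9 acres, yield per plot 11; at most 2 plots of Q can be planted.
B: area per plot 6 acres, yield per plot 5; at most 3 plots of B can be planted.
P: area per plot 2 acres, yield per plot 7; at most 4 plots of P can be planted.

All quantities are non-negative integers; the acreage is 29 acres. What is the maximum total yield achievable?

Take 2×Q and 4×P: area 26 ≤ 29, yield 2·11 + 4·7 = 50.
P has the best ratio (7/2) and is taken to its limit of 4; remaining capacity is filled optimally with the others.

50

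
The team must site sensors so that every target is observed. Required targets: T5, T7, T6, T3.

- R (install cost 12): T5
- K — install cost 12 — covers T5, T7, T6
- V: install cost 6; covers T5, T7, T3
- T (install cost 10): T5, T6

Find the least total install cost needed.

16

Choose V and T: together they cover T5, T7, T6, T3 — every target.
Total install cost: 6 + 10 = 16.
No cover costs less than 16.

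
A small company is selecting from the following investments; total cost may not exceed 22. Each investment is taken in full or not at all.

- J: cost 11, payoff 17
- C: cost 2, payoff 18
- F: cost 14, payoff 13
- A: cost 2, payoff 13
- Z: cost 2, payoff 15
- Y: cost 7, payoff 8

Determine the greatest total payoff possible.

63

Allowing fractional choices, the relaxed optimum would be about 68.7, but investments are indivisible.
C + F + A + Z: cost 2 + 14 + 2 + 2 = 20 ≤ 22, payoff 18 + 13 + 13 + 15 = 59.
J + C + A + Z: cost 11 + 2 + 2 + 2 = 17 ≤ 22, payoff 17 + 18 + 13 + 15 = 63.
Best is J, C, A, and Z with total payoff 63.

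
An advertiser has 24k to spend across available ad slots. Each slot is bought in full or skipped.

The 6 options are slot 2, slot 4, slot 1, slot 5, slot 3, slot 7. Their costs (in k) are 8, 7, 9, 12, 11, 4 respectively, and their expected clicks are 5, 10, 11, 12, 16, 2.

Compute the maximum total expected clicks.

Allowing fractional choices, the relaxed optimum would be about 33.3, but ad slots are indivisible.
slot 5 + slot 3: cost 12 + 11 = 23 ≤ 24, expected clicks 12 + 16 = 28.
slot 1 + slot 3 + slot 7: cost 9 + 11 + 4 = 24 ≤ 24, expected clicks 11 + 16 + 2 = 29.
slot 4 + slot 3 + slot 7: cost 7 + 11 + 4 = 22 ≤ 24, expected clicks 10 + 16 + 2 = 28.
Best is slot 1, slot 3, and slot 7 with total expected clicks 29.

29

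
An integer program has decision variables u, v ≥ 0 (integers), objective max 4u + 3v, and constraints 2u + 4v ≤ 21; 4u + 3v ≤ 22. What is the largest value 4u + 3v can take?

(u,v)=(4,2): 2·4+4·2=16≤21, 4·4+3·2=22≤22, objective 22.
(u,v)=(3,3): 2·3+4·3=18≤21, 4·3+3·3=21≤22, objective 21.
(u,v)=(4,1): 2·4+4·1=12≤21, 4·4+3·1=19≤22, objective 19.
No feasible integer point exceeds 22.

22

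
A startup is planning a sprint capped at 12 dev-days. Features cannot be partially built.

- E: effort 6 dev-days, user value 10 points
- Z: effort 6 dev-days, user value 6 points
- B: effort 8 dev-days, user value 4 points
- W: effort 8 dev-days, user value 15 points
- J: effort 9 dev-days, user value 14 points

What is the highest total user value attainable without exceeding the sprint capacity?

Take E and Z: effort 6 + 6 = 12 ≤ 12, user value 10 + 6 = 16.
No other feasible combination does better.

16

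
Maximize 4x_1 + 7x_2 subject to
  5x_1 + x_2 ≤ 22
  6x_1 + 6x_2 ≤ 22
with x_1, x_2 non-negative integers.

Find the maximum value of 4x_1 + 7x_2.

21

The continuous relaxation peaks at (0, 3.67) with value 25.67; rounding to a feasible lattice point costs some objective.
(x_1,x_2)=(0,3): 5·0+1·3=3≤22, 6·0+6·3=18≤22, objective 21.
(x_1,x_2)=(1,2): 5·1+1·2=7≤22, 6·1+6·2=18≤22, objective 18.
(x_1,x_2)=(0,2): 5·0+1·2=2≤22, 6·0+6·2=12≤22, objective 14.
The best lattice point is (0,3), giving 21.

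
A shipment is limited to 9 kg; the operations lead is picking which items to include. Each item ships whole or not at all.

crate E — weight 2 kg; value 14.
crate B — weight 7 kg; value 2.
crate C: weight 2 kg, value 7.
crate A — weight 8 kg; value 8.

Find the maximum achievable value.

Treat it as a binary knapsack problem.
Allowing fractional choices, the relaxed optimum would be about 26.0, but items are indivisible.
crate E + crate C: weight 2 + 2 = 4 ≤ 9, value 14 + 7 = 21.
crate E + crate B: weight 2 + 7 = 9 ≤ 9, value 14 + 2 = 16.
crate E: weight 2 ≤ 9, value 14.
Best is crate E and crate C with total value 21.

21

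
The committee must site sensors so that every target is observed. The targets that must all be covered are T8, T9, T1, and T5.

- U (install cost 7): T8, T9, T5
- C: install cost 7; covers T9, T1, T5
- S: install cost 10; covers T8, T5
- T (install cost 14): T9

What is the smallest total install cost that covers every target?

Choose U and C: together they cover T8, T9, T1, T5 — every target.
Total install cost: 7 + 7 = 14.

14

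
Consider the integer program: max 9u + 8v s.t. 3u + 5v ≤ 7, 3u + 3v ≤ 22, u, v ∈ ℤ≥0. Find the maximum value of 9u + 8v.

(u,v)=(2,0) is feasible, giving 18.
(u,v)=(1,0) is feasible, giving 9.
The best lattice point is (2,0), giving 18.

18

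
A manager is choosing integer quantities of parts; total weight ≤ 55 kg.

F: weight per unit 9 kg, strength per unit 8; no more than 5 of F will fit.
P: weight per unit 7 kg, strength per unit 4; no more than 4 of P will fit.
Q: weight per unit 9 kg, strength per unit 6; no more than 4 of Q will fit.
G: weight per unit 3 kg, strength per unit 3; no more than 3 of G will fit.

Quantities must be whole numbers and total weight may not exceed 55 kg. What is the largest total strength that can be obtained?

49

G has the best ratio (3/3); taking only G gives at most 3×3 = 9 (stopped by the supply cap of 3).
Mixing does better — 5×F and 3×G: weight 54 ≤ 55, strength 5·8 + 3·3 = 49.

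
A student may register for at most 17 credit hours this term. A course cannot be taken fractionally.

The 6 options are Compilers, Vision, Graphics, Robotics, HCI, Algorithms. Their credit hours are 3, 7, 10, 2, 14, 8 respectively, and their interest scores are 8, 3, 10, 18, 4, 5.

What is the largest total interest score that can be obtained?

Allowing fractional choices, the relaxed optimum would be about 37.2, but courses are indivisible.
Compilers + Robotics + Algorithms: credit hours 3 + 2 + 8 = 13 ≤ 17, interest score 8 + 18 + 5 = 31.
Compilers + Graphics + Robotics: credit hours 3 + 10 + 2 = 15 ≤ 17, interest score 8 + 10 + 18 = 36.
Compilers + Vision + Robotics: credit hours 3 + 7 + 2 = 12 ≤ 17, interest score 8 + 3 + 18 = 29.
Best is Compilers, Graphics, and Robotics with total interest score 36.

36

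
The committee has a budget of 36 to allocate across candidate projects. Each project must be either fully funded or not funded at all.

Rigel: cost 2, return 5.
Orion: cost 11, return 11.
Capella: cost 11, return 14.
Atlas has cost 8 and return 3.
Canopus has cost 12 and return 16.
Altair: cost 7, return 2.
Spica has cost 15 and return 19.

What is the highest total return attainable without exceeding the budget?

Allowing fractional choices, the relaxed optimum would be about 48.9, but projects are indivisible.
Rigel + Canopus + Altair + Spica: cost 2 + 12 + 7 + 15 = 36 ≤ 36, return 5 + 16 + 2 + 19 = 42.
Orion + Capella + Canopus: cost 11 + 11 + 12 = 34 ≤ 36, return 11 + 14 + 16 = 41.
Rigel + Orion + Capella + Canopus: cost 2 + 11 + 11 + 12 = 36 ≤ 36, return 5 + 11 + 14 + 16 = 46.
Best is Rigel, Orion, Capella, and Canopus with total return 46.

46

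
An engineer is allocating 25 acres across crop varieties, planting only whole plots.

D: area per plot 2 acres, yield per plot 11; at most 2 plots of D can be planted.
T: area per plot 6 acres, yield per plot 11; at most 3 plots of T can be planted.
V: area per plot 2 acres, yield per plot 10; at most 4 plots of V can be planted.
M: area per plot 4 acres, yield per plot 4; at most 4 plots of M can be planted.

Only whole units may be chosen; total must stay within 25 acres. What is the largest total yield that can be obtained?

D has the best ratio (11/2); taking only D gives at most 2×11 = 22 (stopped by the supply cap of 2).
Mixing does better — 2×D, 2×T, and 4×V: area 24 ≤ 25, yield 2·11 + 2·11 + 4·10 = 84.

84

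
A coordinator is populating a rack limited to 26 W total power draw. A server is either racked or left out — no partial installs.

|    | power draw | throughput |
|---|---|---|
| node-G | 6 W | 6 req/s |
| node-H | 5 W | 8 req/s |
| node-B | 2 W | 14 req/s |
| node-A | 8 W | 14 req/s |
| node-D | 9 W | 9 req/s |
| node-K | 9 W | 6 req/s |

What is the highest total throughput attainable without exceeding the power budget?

Take node-H, node-B, node-A, and node-D: power draw 5 + 2 + 8 + 9 = 24 ≤ 26, throughput 8 + 14 + 14 + 9 = 45.
No other feasible combination does better.

45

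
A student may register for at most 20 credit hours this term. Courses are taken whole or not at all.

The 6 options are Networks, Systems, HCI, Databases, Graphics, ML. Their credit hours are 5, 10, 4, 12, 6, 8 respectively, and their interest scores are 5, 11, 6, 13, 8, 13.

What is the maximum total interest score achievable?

This is an integer program with binary decision variables.
Take HCI, Graphics, and ML: credit hours 4 + 6 + 8 = 18 ≤ 20, interest score 6 + 8 + 13 = 27.
No other feasible combination does better.

27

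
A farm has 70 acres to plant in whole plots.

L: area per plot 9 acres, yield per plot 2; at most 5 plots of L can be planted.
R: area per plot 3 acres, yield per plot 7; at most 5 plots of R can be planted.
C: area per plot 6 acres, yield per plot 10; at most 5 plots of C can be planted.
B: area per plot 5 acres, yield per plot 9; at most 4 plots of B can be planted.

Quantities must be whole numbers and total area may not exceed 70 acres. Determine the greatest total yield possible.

121

4×R, 5×C, and 4×B: area 62 ≤ 70, yield 4·7 + 5·10 + 4·9 = 114.
5×R, 5×C, and 4×B: area 65 ≤ 70, yield 5·7 + 5·10 + 4·9 = 121.
Best is 121.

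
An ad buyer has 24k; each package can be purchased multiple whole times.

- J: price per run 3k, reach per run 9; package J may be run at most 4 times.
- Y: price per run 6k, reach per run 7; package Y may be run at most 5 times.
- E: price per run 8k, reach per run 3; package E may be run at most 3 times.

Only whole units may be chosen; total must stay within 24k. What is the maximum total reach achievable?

50

4×J and 2×Y: price 24 ≤ 24, reach 4·9 + 2·7 = 50.
4×J and 1×Y: price 18 ≤ 24, reach 4·9 + 1·7 = 43.
Best is 50.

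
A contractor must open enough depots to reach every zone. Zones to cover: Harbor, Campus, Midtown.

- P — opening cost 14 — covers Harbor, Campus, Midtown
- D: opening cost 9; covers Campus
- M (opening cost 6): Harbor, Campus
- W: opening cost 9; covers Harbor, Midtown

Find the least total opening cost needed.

14

P alone covers Harbor, Campus, Midtown — every zone.
Total opening cost: 14.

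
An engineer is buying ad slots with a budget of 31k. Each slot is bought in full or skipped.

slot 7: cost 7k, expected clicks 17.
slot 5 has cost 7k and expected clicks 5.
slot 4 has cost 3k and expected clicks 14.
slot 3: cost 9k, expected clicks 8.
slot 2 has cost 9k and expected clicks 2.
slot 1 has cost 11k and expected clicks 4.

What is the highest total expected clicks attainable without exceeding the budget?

slot 7 + slot 5 + slot 4 + slot 3: cost 7 + 7 + 3 + 9 = 26 ≤ 31, expected clicks 17 + 5 + 14 + 8 = 44.
slot 7 + slot 4 + slot 3 + slot 1: cost 7 + 3 + 9 + 11 = 30 ≤ 31, expected clicks 17 + 14 + 8 + 4 = 43.
Best is slot 7, slot 5, slot 4, and slot 3 with total expected clicks 44.

44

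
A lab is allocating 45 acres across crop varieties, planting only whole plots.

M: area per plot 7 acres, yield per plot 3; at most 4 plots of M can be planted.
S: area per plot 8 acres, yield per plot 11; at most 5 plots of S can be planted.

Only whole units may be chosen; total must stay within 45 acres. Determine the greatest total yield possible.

55

This is a bounded integer knapsack.
1×M and 4×S: area 39 ≤ 45, yield 1·3 + 4·11 = 47.
5×S: area 40 ≤ 45, yield 5·11 = 55.
Best is 55.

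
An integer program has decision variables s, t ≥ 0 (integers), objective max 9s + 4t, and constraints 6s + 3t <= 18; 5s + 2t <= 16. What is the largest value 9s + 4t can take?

(s,t)=(3,0): 6·3+3·0=18≤18, 5·3+2·0=15≤16, objective 27.
(s,t)=(2,1): 6·2+3·1=15≤18, 5·2+2·1=12≤16, objective 22.
No feasible integer point exceeds 27.

27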